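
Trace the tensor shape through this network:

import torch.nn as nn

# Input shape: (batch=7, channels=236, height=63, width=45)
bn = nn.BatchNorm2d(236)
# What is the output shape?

Input shape: (7, 236, 63, 45)
Output shape: (7, 236, 63, 45)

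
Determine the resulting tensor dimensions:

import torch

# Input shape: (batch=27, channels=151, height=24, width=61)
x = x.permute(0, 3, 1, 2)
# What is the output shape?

Input shape: (27, 151, 24, 61)
Output shape: (27, 61, 151, 24)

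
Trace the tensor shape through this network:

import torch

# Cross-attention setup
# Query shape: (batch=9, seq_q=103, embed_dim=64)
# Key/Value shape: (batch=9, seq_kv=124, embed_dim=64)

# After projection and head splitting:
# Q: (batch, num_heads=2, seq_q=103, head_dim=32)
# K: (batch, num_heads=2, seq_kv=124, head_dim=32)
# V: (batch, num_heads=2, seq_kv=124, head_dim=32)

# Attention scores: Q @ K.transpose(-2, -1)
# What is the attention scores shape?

Input shape: (9, 103, 64)
Output shape: (9, 2, 103, 124)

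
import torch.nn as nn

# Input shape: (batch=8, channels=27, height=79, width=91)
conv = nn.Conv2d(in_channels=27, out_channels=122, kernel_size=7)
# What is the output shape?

Input shape: (8, 27, 79, 91)
Output shape: (8, 122, 73, 85)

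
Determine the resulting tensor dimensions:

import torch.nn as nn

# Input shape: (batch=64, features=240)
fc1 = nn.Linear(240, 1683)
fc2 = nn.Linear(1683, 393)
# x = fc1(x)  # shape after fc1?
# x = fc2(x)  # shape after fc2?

Input shape: (64, 240)
  -> after fc1: (64, 1683)
Output shape: (64, 393)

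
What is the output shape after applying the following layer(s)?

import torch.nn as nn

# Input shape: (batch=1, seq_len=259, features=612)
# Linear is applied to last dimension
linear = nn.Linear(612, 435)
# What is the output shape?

Input shape: (1, 259, 612)
Output shape: (1, 259, 435)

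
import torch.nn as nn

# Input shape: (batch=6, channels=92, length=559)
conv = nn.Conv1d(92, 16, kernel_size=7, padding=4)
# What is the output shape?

Input shape: (6, 92, 559)
Output shape: (6, 16, 561)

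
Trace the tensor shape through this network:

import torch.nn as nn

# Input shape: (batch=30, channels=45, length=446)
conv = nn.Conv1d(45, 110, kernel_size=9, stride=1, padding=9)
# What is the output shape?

Input shape: (30, 45, 446)
Output shape: (30, 110, 456)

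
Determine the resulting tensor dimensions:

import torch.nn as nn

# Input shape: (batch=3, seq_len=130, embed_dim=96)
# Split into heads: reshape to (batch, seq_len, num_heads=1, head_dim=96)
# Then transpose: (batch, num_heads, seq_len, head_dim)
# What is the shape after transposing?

Input shape: (3, 130, 96)
  -> after reshape: (3, 130, 1, 96)
Output shape: (3, 1, 130, 96)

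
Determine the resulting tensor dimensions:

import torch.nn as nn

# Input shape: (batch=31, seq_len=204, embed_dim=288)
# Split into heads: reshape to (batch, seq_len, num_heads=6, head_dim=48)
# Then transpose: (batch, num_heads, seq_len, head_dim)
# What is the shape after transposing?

Input shape: (31, 204, 288)
  -> after reshape: (31, 204, 6, 48)
Output shape: (31, 6, 204, 48)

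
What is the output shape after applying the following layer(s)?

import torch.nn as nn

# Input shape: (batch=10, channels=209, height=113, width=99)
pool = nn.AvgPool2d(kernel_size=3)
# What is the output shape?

Input shape: (10, 209, 113, 99)
Output shape: (10, 209, 37, 33)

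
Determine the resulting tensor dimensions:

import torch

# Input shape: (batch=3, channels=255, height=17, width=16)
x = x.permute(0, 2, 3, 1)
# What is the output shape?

Input shape: (3, 255, 17, 16)
Output shape: (3, 17, 16, 255)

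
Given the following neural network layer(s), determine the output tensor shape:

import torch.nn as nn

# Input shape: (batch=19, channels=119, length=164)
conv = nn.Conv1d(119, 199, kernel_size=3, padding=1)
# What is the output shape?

Input shape: (19, 119, 164)
Output shape: (19, 199, 164)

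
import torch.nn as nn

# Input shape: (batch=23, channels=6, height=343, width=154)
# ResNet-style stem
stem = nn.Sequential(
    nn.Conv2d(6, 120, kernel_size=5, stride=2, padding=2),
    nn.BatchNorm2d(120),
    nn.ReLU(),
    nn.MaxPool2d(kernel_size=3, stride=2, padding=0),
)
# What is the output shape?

Input shape: (23, 6, 343, 154)
  -> after Conv2d 5x5 stride=2: (23, 120, 172, 77)
Output shape: (23, 120, 85, 38)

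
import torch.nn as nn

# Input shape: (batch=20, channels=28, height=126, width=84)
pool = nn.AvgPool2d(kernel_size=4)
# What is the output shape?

Input shape: (20, 28, 126, 84)
Output shape: (20, 28, 31, 21)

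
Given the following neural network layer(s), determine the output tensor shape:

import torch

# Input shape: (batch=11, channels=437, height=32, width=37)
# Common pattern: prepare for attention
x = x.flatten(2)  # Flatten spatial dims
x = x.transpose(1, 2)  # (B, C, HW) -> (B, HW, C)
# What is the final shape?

Input shape: (11, 437, 32, 37)
  -> after flatten(2): (11, 437, 1184)
Output shape: (11, 1184, 437)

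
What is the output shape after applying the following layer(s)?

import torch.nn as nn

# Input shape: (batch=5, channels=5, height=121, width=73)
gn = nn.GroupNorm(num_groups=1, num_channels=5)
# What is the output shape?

Input shape: (5, 5, 121, 73)
Output shape: (5, 5, 121, 73)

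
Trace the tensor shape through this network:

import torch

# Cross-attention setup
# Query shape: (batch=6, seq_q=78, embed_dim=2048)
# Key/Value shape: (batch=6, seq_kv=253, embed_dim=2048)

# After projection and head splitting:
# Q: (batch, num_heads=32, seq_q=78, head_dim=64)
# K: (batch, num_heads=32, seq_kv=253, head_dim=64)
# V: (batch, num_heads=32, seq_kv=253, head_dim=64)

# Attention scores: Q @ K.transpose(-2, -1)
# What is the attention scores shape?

Input shape: (6, 78, 2048)
Output shape: (6, 32, 78, 253)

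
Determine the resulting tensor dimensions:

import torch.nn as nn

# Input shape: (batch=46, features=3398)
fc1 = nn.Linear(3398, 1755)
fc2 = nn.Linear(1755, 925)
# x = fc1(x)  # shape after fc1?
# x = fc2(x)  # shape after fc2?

Input shape: (46, 3398)
  -> after fc1: (46, 1755)
Output shape: (46, 925)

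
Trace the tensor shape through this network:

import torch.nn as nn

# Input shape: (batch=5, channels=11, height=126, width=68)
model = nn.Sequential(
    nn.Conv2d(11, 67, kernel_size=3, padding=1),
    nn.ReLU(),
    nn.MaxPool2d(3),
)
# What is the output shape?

Input shape: (5, 11, 126, 68)
  -> after Conv2d: (5, 67, 126, 68)
  -> after ReLU: (5, 67, 126, 68)
Output shape: (5, 67, 42, 22)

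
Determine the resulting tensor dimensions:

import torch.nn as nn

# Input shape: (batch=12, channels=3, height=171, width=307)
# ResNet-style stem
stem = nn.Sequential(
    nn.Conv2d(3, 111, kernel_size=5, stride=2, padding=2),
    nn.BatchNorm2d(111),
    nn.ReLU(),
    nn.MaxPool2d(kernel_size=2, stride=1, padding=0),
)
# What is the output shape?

Input shape: (12, 3, 171, 307)
  -> after Conv2d 5x5 stride=2: (12, 111, 86, 154)
Output shape: (12, 111, 85, 153)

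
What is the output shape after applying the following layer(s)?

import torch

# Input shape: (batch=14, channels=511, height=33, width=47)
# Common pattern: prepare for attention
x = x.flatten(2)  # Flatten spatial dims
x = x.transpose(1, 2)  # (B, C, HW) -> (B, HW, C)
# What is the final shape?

Input shape: (14, 511, 33, 47)
  -> after flatten(2): (14, 511, 1551)
Output shape: (14, 1551, 511)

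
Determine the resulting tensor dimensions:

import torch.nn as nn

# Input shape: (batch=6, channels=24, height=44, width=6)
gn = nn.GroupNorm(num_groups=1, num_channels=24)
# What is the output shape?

Input shape: (6, 24, 44, 6)
Output shape: (6, 24, 44, 6)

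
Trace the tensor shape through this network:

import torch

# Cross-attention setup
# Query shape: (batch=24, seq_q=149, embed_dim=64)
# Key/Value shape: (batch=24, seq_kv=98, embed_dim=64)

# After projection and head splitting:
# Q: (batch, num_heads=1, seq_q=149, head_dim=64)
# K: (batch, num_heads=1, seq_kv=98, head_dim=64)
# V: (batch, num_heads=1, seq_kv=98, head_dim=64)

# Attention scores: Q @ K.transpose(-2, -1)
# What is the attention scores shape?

Input shape: (24, 149, 64)
Output shape: (24, 1, 149, 98)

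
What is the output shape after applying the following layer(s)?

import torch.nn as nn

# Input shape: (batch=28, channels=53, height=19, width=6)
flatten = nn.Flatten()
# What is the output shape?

Input shape: (28, 53, 19, 6)
Output shape: (28, 6042)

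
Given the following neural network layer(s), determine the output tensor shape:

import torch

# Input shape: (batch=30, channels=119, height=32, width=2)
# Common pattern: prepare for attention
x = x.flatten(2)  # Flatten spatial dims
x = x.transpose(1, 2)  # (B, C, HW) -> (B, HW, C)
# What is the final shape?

Input shape: (30, 119, 32, 2)
  -> after flatten(2): (30, 119, 64)
Output shape: (30, 64, 119)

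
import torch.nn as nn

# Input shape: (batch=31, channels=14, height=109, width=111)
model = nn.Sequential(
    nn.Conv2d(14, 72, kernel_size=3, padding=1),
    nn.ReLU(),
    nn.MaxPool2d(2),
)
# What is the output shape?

Input shape: (31, 14, 109, 111)
  -> after Conv2d: (31, 72, 109, 111)
  -> after ReLU: (31, 72, 109, 111)
Output shape: (31, 72, 54, 55)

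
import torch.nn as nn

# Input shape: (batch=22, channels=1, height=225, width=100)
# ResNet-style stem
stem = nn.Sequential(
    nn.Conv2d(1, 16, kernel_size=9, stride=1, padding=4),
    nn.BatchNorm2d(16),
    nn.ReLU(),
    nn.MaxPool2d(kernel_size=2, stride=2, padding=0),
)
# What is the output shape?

Input shape: (22, 1, 225, 100)
  -> after Conv2d 9x9 stride=1: (22, 16, 225, 100)
Output shape: (22, 16, 112, 50)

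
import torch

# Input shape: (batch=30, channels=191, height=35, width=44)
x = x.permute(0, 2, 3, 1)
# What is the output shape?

Input shape: (30, 191, 35, 44)
Output shape: (30, 35, 44, 191)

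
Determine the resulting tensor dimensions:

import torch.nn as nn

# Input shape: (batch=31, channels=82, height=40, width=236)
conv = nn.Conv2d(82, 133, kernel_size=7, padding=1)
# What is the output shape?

Input shape: (31, 82, 40, 236)
Output shape: (31, 133, 36, 232)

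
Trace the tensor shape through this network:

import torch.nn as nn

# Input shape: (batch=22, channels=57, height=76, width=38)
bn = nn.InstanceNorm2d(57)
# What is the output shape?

Input shape: (22, 57, 76, 38)
Output shape: (22, 57, 76, 38)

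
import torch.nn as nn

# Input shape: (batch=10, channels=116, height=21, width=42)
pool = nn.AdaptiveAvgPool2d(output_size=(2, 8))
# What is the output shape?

Input shape: (10, 116, 21, 42)
Output shape: (10, 116, 2, 8)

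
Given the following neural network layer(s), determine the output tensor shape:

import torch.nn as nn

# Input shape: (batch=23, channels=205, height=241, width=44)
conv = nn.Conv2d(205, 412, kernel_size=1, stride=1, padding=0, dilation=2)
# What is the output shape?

Input shape: (23, 205, 241, 44)
Output shape: (23, 412, 241, 44)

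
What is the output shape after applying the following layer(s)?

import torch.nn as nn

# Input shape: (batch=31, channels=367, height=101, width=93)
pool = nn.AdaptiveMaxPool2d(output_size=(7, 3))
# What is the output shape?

Input shape: (31, 367, 101, 93)
Output shape: (31, 367, 7, 3)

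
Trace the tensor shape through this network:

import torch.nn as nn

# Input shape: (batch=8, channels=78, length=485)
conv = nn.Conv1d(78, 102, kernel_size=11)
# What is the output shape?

Input shape: (8, 78, 485)
Output shape: (8, 102, 475)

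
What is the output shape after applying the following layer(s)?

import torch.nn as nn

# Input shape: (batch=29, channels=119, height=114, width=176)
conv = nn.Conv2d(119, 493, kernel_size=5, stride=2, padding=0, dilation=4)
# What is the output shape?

Input shape: (29, 119, 114, 176)
Output shape: (29, 493, 49, 80)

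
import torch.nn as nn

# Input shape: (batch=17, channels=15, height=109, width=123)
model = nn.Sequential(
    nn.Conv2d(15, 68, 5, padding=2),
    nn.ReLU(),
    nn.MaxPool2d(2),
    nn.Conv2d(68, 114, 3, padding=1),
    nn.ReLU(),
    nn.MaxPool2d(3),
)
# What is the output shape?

Input shape: (17, 15, 109, 123)
  -> after first Conv2d: (17, 68, 109, 123)
  -> after first MaxPool2d: (17, 68, 54, 61)
  -> after second Conv2d: (17, 114, 54, 61)
Output shape: (17, 114, 18, 20)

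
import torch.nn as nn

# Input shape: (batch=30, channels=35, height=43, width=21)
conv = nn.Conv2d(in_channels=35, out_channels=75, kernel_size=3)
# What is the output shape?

Input shape: (30, 35, 43, 21)
Output shape: (30, 75, 41, 19)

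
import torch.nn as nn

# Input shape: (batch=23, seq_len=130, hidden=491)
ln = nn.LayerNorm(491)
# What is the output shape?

Input shape: (23, 130, 491)
Output shape: (23, 130, 491)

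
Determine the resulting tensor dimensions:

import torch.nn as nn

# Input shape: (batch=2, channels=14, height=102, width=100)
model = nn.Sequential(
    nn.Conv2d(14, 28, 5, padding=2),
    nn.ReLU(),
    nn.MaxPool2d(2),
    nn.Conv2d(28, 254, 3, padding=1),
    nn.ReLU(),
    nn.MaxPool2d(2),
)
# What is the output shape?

Input shape: (2, 14, 102, 100)
  -> after first Conv2d: (2, 28, 102, 100)
  -> after first MaxPool2d: (2, 28, 51, 50)
  -> after second Conv2d: (2, 254, 51, 50)
Output shape: (2, 254, 25, 25)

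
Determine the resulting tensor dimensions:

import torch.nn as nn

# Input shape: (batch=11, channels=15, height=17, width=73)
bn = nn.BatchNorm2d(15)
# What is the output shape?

Input shape: (11, 15, 17, 73)
Output shape: (11, 15, 17, 73)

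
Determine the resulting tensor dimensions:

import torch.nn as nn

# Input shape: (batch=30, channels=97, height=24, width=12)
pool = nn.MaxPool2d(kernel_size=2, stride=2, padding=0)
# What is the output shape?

Input shape: (30, 97, 24, 12)
Output shape: (30, 97, 12, 6)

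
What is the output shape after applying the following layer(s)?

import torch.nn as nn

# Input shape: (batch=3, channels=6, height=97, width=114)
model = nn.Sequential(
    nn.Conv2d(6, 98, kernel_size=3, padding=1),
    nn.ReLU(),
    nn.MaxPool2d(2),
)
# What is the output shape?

Input shape: (3, 6, 97, 114)
  -> after Conv2d: (3, 98, 97, 114)
  -> after ReLU: (3, 98, 97, 114)
Output shape: (3, 98, 48, 57)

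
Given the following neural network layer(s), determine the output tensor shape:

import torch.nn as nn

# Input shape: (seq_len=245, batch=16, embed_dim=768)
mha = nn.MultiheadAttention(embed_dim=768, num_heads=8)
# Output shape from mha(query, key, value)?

Input shape: (245, 16, 768)
Output shape: (245, 16, 768)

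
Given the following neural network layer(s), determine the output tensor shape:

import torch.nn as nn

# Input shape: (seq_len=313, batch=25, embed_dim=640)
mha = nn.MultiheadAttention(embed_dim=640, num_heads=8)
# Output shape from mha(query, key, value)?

Input shape: (313, 25, 640)
Output shape: (313, 25, 640)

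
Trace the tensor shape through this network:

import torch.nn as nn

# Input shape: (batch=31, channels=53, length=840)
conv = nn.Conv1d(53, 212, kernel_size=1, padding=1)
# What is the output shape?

Input shape: (31, 53, 840)
Output shape: (31, 212, 842)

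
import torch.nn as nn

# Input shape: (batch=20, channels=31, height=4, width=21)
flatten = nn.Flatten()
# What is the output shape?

Input shape: (20, 31, 4, 21)
Output shape: (20, 2604)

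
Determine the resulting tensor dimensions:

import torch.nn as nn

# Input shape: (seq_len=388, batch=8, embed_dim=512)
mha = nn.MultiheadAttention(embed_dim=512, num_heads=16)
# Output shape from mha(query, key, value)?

Input shape: (388, 8, 512)
Output shape: (388, 8, 512)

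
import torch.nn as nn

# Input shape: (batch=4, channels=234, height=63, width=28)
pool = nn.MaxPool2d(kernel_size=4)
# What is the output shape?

Input shape: (4, 234, 63, 28)
Output shape: (4, 234, 15, 7)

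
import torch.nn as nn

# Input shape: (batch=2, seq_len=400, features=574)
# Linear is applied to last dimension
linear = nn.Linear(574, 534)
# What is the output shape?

Input shape: (2, 400, 574)
Output shape: (2, 400, 534)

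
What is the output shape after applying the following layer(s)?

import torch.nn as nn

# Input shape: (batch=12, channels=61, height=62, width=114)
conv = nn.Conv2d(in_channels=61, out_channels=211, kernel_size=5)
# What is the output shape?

Input shape: (12, 61, 62, 114)
Output shape: (12, 211, 58, 110)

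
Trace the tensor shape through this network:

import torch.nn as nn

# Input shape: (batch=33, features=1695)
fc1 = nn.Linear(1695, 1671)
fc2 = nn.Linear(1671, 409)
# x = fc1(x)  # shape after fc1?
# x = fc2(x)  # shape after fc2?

Input shape: (33, 1695)
  -> after fc1: (33, 1671)
Output shape: (33, 409)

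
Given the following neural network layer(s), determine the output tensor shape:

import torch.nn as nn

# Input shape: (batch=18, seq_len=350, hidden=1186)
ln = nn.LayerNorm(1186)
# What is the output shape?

Input shape: (18, 350, 1186)
Output shape: (18, 350, 1186)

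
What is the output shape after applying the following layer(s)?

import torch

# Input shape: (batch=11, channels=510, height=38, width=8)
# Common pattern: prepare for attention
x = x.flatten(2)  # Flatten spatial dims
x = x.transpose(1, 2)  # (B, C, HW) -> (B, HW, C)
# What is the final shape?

Input shape: (11, 510, 38, 8)
  -> after flatten(2): (11, 510, 304)
Output shape: (11, 304, 510)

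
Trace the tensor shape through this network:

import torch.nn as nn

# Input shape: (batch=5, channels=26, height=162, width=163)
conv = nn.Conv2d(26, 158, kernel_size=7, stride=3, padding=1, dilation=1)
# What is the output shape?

Input shape: (5, 26, 162, 163)
Output shape: (5, 158, 53, 53)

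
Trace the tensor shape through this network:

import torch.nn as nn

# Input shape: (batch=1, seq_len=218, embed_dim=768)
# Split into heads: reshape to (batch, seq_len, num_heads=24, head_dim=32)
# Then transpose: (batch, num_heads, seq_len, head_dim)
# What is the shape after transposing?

Input shape: (1, 218, 768)
  -> after reshape: (1, 218, 24, 32)
Output shape: (1, 24, 218, 32)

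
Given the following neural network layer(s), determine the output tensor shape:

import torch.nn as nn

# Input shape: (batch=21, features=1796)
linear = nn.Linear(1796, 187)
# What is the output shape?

Input shape: (21, 1796)
Output shape: (21, 187)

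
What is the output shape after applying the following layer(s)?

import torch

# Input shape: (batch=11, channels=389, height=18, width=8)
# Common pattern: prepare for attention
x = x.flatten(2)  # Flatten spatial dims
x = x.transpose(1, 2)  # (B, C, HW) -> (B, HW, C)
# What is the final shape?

Input shape: (11, 389, 18, 8)
  -> after flatten(2): (11, 389, 144)
Output shape: (11, 144, 389)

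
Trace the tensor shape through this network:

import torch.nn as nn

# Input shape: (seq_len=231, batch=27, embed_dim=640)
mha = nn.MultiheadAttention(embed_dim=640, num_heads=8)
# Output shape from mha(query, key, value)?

Input shape: (231, 27, 640)
Output shape: (231, 27, 640)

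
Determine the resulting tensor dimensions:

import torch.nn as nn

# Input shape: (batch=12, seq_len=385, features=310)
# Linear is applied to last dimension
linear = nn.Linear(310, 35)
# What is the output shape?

Input shape: (12, 385, 310)
Output shape: (12, 385, 35)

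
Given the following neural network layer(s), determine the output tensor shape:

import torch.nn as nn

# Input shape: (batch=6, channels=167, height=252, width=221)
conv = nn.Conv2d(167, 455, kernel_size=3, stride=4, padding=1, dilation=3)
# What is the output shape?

Input shape: (6, 167, 252, 221)
Output shape: (6, 455, 62, 55)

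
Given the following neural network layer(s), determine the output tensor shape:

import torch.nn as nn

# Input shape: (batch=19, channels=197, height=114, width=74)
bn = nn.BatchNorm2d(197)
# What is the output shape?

Input shape: (19, 197, 114, 74)
Output shape: (19, 197, 114, 74)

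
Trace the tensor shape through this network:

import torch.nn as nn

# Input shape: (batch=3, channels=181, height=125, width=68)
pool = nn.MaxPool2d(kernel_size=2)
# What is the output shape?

Input shape: (3, 181, 125, 68)
Output shape: (3, 181, 62, 34)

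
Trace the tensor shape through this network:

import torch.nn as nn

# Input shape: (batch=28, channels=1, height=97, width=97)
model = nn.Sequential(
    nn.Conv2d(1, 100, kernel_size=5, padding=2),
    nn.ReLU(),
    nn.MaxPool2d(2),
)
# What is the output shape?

Input shape: (28, 1, 97, 97)
  -> after Conv2d: (28, 100, 97, 97)
  -> after ReLU: (28, 100, 97, 97)
Output shape: (28, 100, 48, 48)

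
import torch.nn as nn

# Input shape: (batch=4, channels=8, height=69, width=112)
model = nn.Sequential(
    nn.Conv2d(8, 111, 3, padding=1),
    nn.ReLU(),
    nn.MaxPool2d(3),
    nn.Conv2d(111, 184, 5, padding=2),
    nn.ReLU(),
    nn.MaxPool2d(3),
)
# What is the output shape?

Input shape: (4, 8, 69, 112)
  -> after first Conv2d: (4, 111, 69, 112)
  -> after first MaxPool2d: (4, 111, 23, 37)
  -> after second Conv2d: (4, 184, 23, 37)
Output shape: (4, 184, 7, 12)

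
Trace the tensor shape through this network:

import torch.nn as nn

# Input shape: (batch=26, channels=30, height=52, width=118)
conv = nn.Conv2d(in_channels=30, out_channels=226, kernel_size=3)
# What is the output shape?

Input shape: (26, 30, 52, 118)
Output shape: (26, 226, 50, 116)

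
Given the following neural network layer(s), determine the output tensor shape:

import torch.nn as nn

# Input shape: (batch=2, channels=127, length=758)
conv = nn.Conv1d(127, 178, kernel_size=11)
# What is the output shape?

Input shape: (2, 127, 758)
Output shape: (2, 178, 748)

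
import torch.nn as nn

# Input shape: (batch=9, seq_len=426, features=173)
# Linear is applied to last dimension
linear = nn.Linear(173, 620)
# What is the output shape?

Input shape: (9, 426, 173)
Output shape: (9, 426, 620)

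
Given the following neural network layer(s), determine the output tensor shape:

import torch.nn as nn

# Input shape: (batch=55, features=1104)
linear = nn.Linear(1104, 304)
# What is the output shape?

Input shape: (55, 1104)
Output shape: (55, 304)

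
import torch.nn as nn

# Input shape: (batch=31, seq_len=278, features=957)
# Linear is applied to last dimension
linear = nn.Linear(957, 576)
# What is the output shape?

Input shape: (31, 278, 957)
Output shape: (31, 278, 576)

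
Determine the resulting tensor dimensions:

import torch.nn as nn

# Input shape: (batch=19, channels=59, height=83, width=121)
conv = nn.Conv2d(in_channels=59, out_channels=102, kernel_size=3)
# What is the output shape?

Input shape: (19, 59, 83, 121)
Output shape: (19, 102, 81, 119)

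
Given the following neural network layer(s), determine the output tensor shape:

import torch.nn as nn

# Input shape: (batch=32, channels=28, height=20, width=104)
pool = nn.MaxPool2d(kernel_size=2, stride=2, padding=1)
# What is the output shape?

Input shape: (32, 28, 20, 104)
Output shape: (32, 28, 11, 53)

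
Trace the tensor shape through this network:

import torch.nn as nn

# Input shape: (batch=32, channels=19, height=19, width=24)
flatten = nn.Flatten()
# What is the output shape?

Input shape: (32, 19, 19, 24)
Output shape: (32, 8664)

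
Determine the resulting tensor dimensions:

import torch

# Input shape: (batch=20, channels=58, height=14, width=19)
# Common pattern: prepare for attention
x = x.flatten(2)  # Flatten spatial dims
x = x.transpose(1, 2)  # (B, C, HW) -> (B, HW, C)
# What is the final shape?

Input shape: (20, 58, 14, 19)
  -> after flatten(2): (20, 58, 266)
Output shape: (20, 266, 58)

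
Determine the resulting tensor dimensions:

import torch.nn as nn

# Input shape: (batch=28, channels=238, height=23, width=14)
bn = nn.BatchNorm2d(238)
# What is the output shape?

Input shape: (28, 238, 23, 14)
Output shape: (28, 238, 23, 14)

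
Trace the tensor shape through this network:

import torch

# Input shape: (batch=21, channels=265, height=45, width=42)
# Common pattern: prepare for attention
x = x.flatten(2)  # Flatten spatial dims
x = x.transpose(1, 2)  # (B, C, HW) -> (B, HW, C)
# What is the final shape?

Input shape: (21, 265, 45, 42)
  -> after flatten(2): (21, 265, 1890)
Output shape: (21, 1890, 265)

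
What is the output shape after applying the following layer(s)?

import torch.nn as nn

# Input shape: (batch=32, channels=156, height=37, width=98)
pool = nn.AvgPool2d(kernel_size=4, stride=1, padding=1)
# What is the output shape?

Input shape: (32, 156, 37, 98)
Output shape: (32, 156, 36, 97)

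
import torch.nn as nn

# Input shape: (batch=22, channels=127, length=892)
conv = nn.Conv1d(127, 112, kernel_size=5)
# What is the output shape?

Input shape: (22, 127, 892)
Output shape: (22, 112, 888)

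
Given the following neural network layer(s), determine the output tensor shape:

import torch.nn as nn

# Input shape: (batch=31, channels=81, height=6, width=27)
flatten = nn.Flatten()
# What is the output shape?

Input shape: (31, 81, 6, 27)
Output shape: (31, 13122)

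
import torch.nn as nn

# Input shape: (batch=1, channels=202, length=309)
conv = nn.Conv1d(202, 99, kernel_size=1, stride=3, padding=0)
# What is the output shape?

Input shape: (1, 202, 309)
Output shape: (1, 99, 103)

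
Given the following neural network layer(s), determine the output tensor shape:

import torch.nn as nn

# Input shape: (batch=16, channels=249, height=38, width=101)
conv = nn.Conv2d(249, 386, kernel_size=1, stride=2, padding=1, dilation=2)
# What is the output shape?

Input shape: (16, 249, 38, 101)
Output shape: (16, 386, 20, 52)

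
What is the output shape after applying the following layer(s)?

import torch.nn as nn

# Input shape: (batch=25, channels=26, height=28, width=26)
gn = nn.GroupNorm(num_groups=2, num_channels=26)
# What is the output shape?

Input shape: (25, 26, 28, 26)
Output shape: (25, 26, 28, 26)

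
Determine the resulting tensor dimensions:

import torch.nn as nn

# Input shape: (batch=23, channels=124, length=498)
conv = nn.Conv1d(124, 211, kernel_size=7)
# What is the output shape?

Input shape: (23, 124, 498)
Output shape: (23, 211, 492)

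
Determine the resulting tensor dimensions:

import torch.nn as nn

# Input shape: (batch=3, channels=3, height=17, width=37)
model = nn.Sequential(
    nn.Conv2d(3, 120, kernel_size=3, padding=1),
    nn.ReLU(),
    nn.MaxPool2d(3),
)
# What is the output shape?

Input shape: (3, 3, 17, 37)
  -> after Conv2d: (3, 120, 17, 37)
  -> after ReLU: (3, 120, 17, 37)
Output shape: (3, 120, 5, 12)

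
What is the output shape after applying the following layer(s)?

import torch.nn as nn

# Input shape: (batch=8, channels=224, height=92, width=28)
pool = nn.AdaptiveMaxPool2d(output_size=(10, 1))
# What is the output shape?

Input shape: (8, 224, 92, 28)
Output shape: (8, 224, 10, 1)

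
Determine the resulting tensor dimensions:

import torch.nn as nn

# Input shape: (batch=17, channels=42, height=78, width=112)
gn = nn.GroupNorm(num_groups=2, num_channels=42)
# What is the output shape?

Input shape: (17, 42, 78, 112)
Output shape: (17, 42, 78, 112)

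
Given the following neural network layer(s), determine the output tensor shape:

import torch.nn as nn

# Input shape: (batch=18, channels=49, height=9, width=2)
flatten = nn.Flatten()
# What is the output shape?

Input shape: (18, 49, 9, 2)
Output shape: (18, 882)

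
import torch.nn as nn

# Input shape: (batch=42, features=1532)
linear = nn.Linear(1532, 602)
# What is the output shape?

Input shape: (42, 1532)
Output shape: (42, 602)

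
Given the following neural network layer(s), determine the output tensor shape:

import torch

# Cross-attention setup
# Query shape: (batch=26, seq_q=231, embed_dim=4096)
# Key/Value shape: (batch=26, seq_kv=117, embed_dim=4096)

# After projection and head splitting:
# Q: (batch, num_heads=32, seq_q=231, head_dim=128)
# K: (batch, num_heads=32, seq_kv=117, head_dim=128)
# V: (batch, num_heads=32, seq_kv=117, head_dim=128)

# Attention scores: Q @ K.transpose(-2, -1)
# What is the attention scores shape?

Input shape: (26, 231, 4096)
Output shape: (26, 32, 231, 117)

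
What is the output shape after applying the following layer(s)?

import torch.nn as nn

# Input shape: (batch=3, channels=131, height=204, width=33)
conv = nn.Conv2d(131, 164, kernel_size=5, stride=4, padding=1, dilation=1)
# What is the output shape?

Input shape: (3, 131, 204, 33)
Output shape: (3, 164, 51, 8)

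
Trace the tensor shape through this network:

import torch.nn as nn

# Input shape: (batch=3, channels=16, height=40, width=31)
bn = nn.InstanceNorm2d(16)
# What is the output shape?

Input shape: (3, 16, 40, 31)
Output shape: (3, 16, 40, 31)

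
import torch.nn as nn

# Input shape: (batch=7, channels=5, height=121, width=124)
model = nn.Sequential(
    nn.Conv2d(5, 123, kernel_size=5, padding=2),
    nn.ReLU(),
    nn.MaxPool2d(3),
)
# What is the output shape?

Input shape: (7, 5, 121, 124)
  -> after Conv2d: (7, 123, 121, 124)
  -> after ReLU: (7, 123, 121, 124)
Output shape: (7, 123, 40, 41)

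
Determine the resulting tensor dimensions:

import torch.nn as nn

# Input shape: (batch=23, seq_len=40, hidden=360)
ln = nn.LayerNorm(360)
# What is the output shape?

Input shape: (23, 40, 360)
Output shape: (23, 40, 360)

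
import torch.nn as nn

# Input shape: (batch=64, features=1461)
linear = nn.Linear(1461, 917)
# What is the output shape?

Input shape: (64, 1461)
Output shape: (64, 917)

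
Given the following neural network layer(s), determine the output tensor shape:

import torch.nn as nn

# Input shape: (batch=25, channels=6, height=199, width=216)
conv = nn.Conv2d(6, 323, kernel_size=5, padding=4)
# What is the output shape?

Input shape: (25, 6, 199, 216)
Output shape: (25, 323, 203, 220)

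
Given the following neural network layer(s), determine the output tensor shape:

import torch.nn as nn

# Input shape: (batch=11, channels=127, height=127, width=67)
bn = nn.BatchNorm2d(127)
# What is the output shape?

Input shape: (11, 127, 127, 67)
Output shape: (11, 127, 127, 67)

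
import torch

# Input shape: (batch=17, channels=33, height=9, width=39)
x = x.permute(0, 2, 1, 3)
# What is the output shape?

Input shape: (17, 33, 9, 39)
Output shape: (17, 9, 33, 39)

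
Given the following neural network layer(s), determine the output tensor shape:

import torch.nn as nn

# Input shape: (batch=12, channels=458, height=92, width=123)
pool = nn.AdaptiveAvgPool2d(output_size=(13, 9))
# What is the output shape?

Input shape: (12, 458, 92, 123)
Output shape: (12, 458, 13, 9)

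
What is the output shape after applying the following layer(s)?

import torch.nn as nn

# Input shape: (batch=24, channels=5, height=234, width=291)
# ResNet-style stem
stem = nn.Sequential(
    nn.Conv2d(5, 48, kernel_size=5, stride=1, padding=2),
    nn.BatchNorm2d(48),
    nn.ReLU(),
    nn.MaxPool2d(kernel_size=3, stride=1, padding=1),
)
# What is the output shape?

Input shape: (24, 5, 234, 291)
  -> after Conv2d 5x5 stride=1: (24, 48, 234, 291)
Output shape: (24, 48, 234, 291)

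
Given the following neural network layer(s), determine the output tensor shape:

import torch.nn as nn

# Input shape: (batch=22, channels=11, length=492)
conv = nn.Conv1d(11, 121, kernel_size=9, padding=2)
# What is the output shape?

Input shape: (22, 11, 492)
Output shape: (22, 121, 488)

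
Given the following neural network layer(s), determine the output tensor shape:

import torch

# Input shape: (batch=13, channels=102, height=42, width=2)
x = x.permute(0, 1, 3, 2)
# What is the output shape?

Input shape: (13, 102, 42, 2)
Output shape: (13, 102, 2, 42)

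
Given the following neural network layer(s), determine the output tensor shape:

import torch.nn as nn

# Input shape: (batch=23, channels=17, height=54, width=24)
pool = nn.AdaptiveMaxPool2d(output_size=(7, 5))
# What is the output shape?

Input shape: (23, 17, 54, 24)
Output shape: (23, 17, 7, 5)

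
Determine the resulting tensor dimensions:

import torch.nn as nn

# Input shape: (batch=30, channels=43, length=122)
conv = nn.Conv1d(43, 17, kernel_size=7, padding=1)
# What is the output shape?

Input shape: (30, 43, 122)
Output shape: (30, 17, 118)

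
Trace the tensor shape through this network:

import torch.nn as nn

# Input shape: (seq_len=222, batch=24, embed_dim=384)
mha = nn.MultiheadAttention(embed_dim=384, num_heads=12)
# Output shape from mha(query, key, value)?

Input shape: (222, 24, 384)
Output shape: (222, 24, 384)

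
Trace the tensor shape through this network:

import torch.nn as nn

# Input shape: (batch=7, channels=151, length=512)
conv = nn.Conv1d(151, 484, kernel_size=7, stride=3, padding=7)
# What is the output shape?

Input shape: (7, 151, 512)
Output shape: (7, 484, 174)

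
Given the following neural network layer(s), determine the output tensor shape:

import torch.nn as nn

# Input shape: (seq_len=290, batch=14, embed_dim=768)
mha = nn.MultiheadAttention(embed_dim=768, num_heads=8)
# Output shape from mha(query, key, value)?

Input shape: (290, 14, 768)
Output shape: (290, 14, 768)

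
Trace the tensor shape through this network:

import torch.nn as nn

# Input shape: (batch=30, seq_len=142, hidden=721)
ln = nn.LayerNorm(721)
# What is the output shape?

Input shape: (30, 142, 721)
Output shape: (30, 142, 721)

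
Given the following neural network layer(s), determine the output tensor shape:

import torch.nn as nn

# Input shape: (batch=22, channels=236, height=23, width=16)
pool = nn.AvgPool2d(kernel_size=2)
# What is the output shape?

Input shape: (22, 236, 23, 16)
Output shape: (22, 236, 11, 8)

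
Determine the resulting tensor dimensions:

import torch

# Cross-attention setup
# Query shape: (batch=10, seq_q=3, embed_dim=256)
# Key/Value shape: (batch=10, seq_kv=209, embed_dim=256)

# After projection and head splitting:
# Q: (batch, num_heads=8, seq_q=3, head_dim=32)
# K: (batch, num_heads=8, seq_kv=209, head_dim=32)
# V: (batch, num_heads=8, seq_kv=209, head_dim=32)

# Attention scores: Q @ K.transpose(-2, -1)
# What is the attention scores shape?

Input shape: (10, 3, 256)
Output shape: (10, 8, 3, 209)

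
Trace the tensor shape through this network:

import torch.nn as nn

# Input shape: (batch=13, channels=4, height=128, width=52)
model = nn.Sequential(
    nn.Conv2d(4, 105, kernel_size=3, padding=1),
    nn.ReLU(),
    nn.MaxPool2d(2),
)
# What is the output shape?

Input shape: (13, 4, 128, 52)
  -> after Conv2d: (13, 105, 128, 52)
  -> after ReLU: (13, 105, 128, 52)
Output shape: (13, 105, 64, 26)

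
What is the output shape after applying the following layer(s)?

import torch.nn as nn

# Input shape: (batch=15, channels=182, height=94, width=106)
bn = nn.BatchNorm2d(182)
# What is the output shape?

Input shape: (15, 182, 94, 106)
Output shape: (15, 182, 94, 106)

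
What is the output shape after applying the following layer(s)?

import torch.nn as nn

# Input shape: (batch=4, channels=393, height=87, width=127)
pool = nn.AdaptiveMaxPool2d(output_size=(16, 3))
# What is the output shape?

Input shape: (4, 393, 87, 127)
Output shape: (4, 393, 16, 3)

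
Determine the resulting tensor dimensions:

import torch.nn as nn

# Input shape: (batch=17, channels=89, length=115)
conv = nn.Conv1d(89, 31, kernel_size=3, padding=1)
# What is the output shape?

Input shape: (17, 89, 115)
Output shape: (17, 31, 115)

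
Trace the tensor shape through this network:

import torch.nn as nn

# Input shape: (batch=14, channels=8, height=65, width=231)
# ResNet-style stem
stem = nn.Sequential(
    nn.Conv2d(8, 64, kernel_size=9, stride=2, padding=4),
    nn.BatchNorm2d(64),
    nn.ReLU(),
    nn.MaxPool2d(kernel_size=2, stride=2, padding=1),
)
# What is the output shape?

Input shape: (14, 8, 65, 231)
  -> after Conv2d 9x9 stride=2: (14, 64, 33, 116)
Output shape: (14, 64, 17, 59)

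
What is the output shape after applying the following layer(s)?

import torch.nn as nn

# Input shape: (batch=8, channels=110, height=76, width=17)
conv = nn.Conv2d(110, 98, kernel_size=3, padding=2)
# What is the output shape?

Input shape: (8, 110, 76, 17)
Output shape: (8, 98, 78, 19)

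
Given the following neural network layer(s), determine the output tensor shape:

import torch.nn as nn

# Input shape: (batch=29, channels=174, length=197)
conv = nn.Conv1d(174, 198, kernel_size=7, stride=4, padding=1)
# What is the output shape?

Input shape: (29, 174, 197)
Output shape: (29, 198, 49)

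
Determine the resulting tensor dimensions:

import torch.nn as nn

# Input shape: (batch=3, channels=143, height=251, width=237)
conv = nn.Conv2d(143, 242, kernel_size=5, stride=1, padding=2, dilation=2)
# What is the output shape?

Input shape: (3, 143, 251, 237)
Output shape: (3, 242, 247, 233)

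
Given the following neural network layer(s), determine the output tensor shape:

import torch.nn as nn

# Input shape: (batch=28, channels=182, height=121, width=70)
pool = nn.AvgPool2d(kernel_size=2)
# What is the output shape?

Input shape: (28, 182, 121, 70)
Output shape: (28, 182, 60, 35)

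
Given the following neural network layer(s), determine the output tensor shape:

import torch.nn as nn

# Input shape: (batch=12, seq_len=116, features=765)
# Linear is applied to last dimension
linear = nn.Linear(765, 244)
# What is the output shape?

Input shape: (12, 116, 765)
Output shape: (12, 116, 244)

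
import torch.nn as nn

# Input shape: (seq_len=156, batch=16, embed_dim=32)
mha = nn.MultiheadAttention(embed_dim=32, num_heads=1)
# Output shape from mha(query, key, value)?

Input shape: (156, 16, 32)
Output shape: (156, 16, 32)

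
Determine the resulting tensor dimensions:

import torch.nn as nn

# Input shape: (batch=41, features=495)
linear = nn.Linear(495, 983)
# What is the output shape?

Input shape: (41, 495)
Output shape: (41, 983)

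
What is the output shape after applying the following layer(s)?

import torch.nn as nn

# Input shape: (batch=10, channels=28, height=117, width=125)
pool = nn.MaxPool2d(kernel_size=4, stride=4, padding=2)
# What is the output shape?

Input shape: (10, 28, 117, 125)
Output shape: (10, 28, 30, 32)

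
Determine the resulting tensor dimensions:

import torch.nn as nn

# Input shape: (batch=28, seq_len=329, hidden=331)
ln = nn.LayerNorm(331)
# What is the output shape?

Input shape: (28, 329, 331)
Output shape: (28, 329, 331)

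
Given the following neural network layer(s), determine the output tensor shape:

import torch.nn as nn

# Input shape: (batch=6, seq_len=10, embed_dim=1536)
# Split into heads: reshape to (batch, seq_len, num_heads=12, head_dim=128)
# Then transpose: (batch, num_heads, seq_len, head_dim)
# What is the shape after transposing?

Input shape: (6, 10, 1536)
  -> after reshape: (6, 10, 12, 128)
Output shape: (6, 12, 10, 128)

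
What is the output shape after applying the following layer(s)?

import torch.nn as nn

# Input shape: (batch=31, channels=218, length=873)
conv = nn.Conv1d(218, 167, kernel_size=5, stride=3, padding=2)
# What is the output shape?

Input shape: (31, 218, 873)
Output shape: (31, 167, 291)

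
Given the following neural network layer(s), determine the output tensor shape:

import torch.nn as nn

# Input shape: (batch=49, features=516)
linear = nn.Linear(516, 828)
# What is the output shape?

Input shape: (49, 516)
Output shape: (49, 828)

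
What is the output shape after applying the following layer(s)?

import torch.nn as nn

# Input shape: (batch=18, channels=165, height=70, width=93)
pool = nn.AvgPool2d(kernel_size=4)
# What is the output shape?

Input shape: (18, 165, 70, 93)
Output shape: (18, 165, 17, 23)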